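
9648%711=405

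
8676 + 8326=17002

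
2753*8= 22024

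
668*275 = 183700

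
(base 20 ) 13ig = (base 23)I28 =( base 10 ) 9576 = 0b10010101101000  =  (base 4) 2111220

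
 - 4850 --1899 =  - 2951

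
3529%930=739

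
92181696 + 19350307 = 111532003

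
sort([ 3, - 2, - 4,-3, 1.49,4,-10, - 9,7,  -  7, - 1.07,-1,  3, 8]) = [-10,  -  9, - 7, - 4 , - 3,-2, - 1.07, - 1, 1.49,3, 3, 4 , 7, 8]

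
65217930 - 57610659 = 7607271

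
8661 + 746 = 9407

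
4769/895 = 5+294/895=5.33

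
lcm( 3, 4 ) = 12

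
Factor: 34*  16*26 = 2^6*13^1 * 17^1 = 14144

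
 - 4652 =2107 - 6759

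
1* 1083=1083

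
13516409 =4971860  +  8544549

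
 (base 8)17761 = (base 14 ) 2da1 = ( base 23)fac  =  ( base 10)8177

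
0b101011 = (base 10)43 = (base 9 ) 47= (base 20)23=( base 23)1k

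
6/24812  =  3/12406 = 0.00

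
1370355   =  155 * 8841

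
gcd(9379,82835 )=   1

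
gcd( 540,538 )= 2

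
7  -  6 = 1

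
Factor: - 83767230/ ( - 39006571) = 2^1*3^3 * 5^1*557^2*39006571^( - 1)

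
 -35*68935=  - 2412725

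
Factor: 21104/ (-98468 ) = - 2^2*103^ (- 1 )*239^( - 1) * 1319^1 = -  5276/24617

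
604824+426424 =1031248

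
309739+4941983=5251722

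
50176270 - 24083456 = 26092814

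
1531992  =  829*1848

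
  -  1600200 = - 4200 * 381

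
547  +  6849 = 7396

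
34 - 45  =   -11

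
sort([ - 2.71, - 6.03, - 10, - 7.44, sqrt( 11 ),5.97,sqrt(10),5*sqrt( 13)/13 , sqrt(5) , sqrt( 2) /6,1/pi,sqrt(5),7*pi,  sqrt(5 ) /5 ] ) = [- 10, - 7.44, - 6.03,  -  2.71, sqrt( 2 )/6,  1/pi , sqrt(5)/5,5*sqrt( 13 ) /13, sqrt ( 5), sqrt( 5) , sqrt (10), sqrt(11 ),  5.97,7*pi ] 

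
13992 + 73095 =87087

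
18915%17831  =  1084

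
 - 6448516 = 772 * ( - 8353)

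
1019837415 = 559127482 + 460709933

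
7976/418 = 3988/209 = 19.08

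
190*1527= 290130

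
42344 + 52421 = 94765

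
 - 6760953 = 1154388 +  - 7915341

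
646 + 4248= 4894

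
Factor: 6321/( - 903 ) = - 7^1 = - 7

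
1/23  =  1/23  =  0.04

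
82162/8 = 10270 + 1/4 = 10270.25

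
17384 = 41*424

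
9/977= 9/977 = 0.01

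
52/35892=13/8973 = 0.00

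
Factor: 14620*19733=2^2*5^1 * 7^1 *17^1*43^1 * 2819^1 = 288496460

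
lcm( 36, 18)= 36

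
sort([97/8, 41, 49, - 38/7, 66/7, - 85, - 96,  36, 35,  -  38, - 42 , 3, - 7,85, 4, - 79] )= [ -96, - 85, - 79, - 42, - 38, - 7, - 38/7,3, 4, 66/7, 97/8, 35,36, 41  ,  49, 85 ] 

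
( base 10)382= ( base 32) BU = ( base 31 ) CA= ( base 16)17e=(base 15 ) 1a7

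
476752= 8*59594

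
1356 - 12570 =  - 11214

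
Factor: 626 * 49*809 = 2^1*7^2 * 313^1  *809^1 = 24815266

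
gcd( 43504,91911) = 1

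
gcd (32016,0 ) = 32016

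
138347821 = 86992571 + 51355250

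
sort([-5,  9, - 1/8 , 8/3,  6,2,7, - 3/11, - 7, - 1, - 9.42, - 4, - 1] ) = [ - 9.42,  -  7,-5, - 4 , - 1, - 1 , - 3/11, - 1/8,2,8/3,  6, 7 , 9]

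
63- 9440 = -9377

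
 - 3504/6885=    - 1168/2295 = - 0.51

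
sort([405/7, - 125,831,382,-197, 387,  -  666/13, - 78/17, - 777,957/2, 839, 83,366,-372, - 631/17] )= [ -777,-372, - 197,-125, - 666/13,-631/17, - 78/17, 405/7,83 , 366, 382,387, 957/2,831, 839]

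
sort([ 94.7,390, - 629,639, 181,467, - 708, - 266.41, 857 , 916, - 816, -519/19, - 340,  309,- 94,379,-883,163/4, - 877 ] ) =[ - 883, - 877 , - 816, - 708, - 629, -340,- 266.41,- 94, - 519/19,163/4, 94.7, 181,309, 379,390, 467 , 639,857,916 ] 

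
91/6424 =91/6424 =0.01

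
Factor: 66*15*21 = 2^1*3^3*5^1 * 7^1*11^1 = 20790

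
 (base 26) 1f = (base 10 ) 41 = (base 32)19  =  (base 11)38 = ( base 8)51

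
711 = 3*237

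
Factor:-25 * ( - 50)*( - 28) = -35000 = -2^3*5^4 * 7^1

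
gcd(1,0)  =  1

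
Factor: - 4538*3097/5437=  - 14054186/5437  =  -2^1*19^1*163^1*2269^1*5437^( - 1 ) 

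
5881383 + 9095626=14977009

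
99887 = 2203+97684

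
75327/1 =75327 = 75327.00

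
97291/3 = 97291/3= 32430.33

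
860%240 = 140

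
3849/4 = 3849/4 = 962.25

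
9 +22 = 31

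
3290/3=1096 + 2/3 = 1096.67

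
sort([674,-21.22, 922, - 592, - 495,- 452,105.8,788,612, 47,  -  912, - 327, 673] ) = [ - 912,  -  592, - 495, - 452, - 327 ,  -  21.22,47, 105.8, 612,673,674 , 788,922]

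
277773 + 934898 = 1212671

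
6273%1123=658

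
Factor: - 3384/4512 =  - 3/4 = - 2^ ( - 2 )*3^1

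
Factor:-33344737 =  - 43^1 * 761^1 *1019^1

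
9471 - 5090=4381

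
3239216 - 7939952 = - 4700736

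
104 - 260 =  - 156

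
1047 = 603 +444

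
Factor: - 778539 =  - 3^1*139^1*1867^1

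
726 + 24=750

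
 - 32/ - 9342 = 16/4671 = 0.00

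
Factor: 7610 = 2^1 * 5^1 * 761^1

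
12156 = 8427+3729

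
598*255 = 152490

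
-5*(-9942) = 49710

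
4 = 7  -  3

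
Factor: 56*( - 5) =- 280 = - 2^3*5^1*7^1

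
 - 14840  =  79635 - 94475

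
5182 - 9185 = -4003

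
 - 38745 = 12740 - 51485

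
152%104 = 48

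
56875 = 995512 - 938637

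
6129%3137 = 2992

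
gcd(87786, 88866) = 18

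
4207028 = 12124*347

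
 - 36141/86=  - 36141/86 =- 420.24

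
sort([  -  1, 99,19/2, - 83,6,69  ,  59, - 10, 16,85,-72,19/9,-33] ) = [-83, - 72, - 33, - 10, - 1, 19/9,6,  19/2, 16, 59, 69,85,  99]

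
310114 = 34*9121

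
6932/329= 6932/329 = 21.07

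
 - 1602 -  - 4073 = 2471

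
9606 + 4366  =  13972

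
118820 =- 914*( - 130)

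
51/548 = 51/548 = 0.09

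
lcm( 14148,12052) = 325404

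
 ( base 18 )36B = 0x443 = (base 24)1LB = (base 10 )1091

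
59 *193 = 11387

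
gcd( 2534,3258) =362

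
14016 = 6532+7484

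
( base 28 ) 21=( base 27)23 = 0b111001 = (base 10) 57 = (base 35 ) 1M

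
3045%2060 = 985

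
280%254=26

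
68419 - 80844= - 12425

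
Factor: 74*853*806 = 50876332 = 2^2*13^1*31^1 *37^1*853^1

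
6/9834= 1/1639=0.00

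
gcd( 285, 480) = 15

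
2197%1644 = 553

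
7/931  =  1/133 = 0.01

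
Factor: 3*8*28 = 2^5*  3^1*7^1 = 672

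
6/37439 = 6/37439 =0.00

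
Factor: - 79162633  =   - 11^1*7196603^1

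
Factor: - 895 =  - 5^1*179^1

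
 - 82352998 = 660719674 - 743072672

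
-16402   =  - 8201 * 2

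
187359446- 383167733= - 195808287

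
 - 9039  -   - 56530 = 47491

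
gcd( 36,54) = 18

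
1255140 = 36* 34865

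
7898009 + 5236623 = 13134632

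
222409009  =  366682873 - 144273864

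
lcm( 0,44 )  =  0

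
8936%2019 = 860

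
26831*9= 241479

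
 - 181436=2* ( - 90718)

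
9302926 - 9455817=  - 152891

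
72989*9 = 656901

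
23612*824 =19456288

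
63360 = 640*99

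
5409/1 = 5409  =  5409.00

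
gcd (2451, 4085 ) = 817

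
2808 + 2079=4887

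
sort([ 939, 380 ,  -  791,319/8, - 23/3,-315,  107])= [ - 791,-315, - 23/3,  319/8,107 , 380,939]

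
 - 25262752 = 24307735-49570487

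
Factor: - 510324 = -2^2*3^1*23^1*43^2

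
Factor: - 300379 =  - 139^1 * 2161^1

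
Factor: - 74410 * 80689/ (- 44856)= 2^ ( - 2 )*3^(-2 ) * 5^1*7^1*89^( - 1) * 1063^1* 11527^1 = 428862035/3204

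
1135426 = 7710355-6574929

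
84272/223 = 84272/223 = 377.90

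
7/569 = 7/569 =0.01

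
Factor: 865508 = 2^2 * 7^1*30911^1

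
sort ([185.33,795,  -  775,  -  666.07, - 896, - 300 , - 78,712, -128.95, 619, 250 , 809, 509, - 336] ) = [ - 896,-775, - 666.07,-336,-300, - 128.95,-78, 185.33, 250,  509,619, 712, 795, 809 ] 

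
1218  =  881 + 337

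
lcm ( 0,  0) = 0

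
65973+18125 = 84098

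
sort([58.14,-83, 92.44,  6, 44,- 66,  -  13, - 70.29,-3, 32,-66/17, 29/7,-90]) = [  -  90,-83, - 70.29,-66, - 13, - 66/17 , - 3,29/7, 6, 32, 44, 58.14, 92.44] 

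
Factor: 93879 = 3^4 * 19^1 * 61^1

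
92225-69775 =22450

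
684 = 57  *12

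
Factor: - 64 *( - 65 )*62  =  257920 =2^7*5^1 * 13^1*31^1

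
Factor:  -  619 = -619^1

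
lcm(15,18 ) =90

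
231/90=2  +  17/30 =2.57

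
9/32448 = 3/10816= 0.00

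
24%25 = 24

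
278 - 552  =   - 274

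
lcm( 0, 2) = 0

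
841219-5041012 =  - 4199793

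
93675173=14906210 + 78768963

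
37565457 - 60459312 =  - 22893855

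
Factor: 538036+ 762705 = 13^1*100057^1 = 1300741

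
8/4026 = 4/2013 = 0.00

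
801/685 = 1  +  116/685 = 1.17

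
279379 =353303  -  73924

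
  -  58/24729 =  - 1 + 24671/24729 = - 0.00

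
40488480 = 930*43536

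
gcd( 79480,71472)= 8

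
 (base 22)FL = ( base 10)351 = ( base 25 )E1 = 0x15F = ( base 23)F6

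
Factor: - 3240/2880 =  - 9/8 = -2^( - 3 )*3^2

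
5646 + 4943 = 10589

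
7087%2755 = 1577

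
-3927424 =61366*( - 64) 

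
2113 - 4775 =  - 2662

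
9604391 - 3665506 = 5938885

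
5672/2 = 2836 =2836.00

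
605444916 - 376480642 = 228964274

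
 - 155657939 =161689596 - 317347535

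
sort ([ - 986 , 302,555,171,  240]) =[ - 986,171, 240,302,555 ]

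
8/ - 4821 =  - 1 + 4813/4821 = - 0.00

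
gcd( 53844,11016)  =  12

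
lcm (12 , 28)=84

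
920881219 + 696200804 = 1617082023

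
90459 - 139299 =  - 48840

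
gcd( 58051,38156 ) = 1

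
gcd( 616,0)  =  616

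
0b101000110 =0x146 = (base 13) 1C1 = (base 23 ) e4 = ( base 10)326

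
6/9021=2/3007 = 0.00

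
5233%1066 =969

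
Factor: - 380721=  - 3^1*11^1 * 83^1*139^1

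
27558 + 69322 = 96880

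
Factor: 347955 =3^1*5^1*23197^1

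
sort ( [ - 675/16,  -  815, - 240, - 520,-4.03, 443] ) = [-815, - 520, - 240,-675/16, - 4.03,443]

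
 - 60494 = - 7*8642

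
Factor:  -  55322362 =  - 2^1*1459^1*18959^1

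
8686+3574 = 12260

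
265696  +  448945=714641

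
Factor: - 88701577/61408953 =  - 3^( - 2)*971^( - 1)*7027^( - 1 )  *  88701577^1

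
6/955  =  6/955 = 0.01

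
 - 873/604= - 2 + 335/604=- 1.45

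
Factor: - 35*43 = - 1505=- 5^1*7^1*43^1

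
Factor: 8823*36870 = 325304010=2^1*3^2*5^1*17^1*173^1 * 1229^1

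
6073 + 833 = 6906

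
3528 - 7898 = - 4370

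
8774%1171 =577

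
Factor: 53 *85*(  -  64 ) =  - 2^6 * 5^1* 17^1* 53^1=-  288320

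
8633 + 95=8728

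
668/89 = 7 + 45/89=   7.51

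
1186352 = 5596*212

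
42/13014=7/2169 = 0.00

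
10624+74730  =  85354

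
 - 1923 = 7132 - 9055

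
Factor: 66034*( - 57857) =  - 3820529138 = - 2^1*47^1*137^1*241^1 *1231^1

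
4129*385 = 1589665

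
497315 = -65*( - 7651)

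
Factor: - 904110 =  - 2^1*3^1*5^1*30137^1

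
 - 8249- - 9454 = 1205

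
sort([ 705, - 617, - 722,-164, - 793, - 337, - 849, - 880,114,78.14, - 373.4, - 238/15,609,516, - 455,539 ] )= [ - 880, - 849, - 793, - 722 , - 617, - 455, - 373.4, - 337, - 164, - 238/15, 78.14,114, 516,539, 609,705]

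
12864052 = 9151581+3712471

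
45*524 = 23580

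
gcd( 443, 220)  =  1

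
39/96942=13/32314 = 0.00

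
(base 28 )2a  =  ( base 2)1000010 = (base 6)150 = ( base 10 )66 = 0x42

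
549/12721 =549/12721 =0.04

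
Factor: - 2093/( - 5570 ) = 2^( - 1)*5^(-1) * 7^1*13^1*23^1*557^ (-1 ) 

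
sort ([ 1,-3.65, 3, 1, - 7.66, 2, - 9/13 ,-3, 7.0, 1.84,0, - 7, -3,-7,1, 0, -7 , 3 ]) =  [ - 7.66, - 7, -7, - 7 , - 3.65 , - 3, - 3 , - 9/13 , 0,  0, 1 , 1,1 , 1.84 , 2,3, 3,  7.0 ]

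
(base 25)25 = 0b110111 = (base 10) 55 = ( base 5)210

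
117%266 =117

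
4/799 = 4/799=0.01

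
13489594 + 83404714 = 96894308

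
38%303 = 38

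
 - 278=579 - 857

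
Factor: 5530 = 2^1*5^1 * 7^1* 79^1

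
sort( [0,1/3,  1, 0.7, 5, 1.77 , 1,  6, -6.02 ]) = [-6.02, 0, 1/3 , 0.7 , 1, 1,1.77,5,6 ] 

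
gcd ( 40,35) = 5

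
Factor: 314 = 2^1 * 157^1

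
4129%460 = 449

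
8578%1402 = 166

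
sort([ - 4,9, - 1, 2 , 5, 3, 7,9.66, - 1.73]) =[ - 4, - 1.73, - 1,  2, 3, 5, 7 , 9, 9.66]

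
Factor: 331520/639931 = 2^8*5^1 * 7^1*17^( - 1 ) * 37^1*37643^ ( - 1 )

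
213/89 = 2 +35/89= 2.39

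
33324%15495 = 2334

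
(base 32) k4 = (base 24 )12k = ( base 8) 1204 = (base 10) 644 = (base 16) 284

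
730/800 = 73/80 = 0.91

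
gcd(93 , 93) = 93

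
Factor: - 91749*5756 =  - 528107244 = - 2^2*3^1*7^1*17^1*257^1*1439^1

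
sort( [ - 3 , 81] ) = [-3, 81 ]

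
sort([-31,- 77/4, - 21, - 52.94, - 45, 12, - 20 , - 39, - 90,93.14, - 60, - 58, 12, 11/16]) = [ - 90, - 60, - 58 , - 52.94, - 45, - 39 , - 31, - 21,  -  20, - 77/4,11/16, 12 , 12,93.14]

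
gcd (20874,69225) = 213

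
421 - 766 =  - 345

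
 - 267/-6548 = 267/6548  =  0.04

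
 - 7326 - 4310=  - 11636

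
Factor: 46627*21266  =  2^1*7^4*31^1*6661^1 =991569782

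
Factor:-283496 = -2^3*35437^1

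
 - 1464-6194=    - 7658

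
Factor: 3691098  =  2^1 *3^2*47^1 * 4363^1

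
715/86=715/86= 8.31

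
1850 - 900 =950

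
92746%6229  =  5540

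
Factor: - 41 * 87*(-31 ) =110577  =  3^1*29^1*31^1*41^1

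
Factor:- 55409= -67^1*827^1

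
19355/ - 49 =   -  395+0/1=- 395.00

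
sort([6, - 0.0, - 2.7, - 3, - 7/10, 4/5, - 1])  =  [-3, - 2.7, - 1, - 7/10, - 0.0,4/5, 6]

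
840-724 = 116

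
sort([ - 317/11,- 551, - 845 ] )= [ - 845, - 551, - 317/11] 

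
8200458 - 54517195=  - 46316737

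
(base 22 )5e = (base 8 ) 174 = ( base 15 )84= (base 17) 75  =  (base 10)124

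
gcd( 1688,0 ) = 1688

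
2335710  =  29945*78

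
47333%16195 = 14943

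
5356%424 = 268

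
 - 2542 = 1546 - 4088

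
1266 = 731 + 535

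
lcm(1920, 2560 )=7680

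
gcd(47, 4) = 1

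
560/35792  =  35/2237 = 0.02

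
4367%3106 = 1261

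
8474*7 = 59318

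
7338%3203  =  932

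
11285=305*37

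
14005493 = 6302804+7702689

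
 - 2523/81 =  - 841/27 = - 31.15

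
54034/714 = 75 + 242/357 = 75.68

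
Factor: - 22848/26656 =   -  2^1*3^1*7^( - 1) = - 6/7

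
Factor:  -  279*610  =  -2^1*3^2*5^1*31^1 * 61^1 = - 170190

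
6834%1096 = 258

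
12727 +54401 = 67128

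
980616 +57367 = 1037983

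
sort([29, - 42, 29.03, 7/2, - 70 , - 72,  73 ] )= [ - 72, -70 ,-42, 7/2, 29, 29.03,73 ]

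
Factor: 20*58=2^3*5^1*29^1= 1160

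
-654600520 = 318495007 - 973095527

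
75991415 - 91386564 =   -  15395149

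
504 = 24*21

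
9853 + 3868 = 13721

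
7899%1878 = 387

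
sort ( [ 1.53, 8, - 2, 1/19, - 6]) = [ - 6, -2, 1/19, 1.53, 8]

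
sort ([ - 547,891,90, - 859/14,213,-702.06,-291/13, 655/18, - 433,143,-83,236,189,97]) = [ - 702.06, - 547, - 433, - 83,  -  859/14,-291/13, 655/18,90, 97,143, 189,213,236, 891] 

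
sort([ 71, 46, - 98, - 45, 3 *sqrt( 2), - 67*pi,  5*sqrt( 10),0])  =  [ - 67*pi,-98 , - 45, 0,3 * sqrt( 2 ),5*sqrt (10 ),46,71 ] 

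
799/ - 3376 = -799/3376 = -0.24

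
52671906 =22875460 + 29796446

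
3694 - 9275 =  - 5581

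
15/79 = 15/79 = 0.19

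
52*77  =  4004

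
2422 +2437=4859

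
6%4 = 2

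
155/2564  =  155/2564  =  0.06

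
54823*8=438584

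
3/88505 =3/88505  =  0.00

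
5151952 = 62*83096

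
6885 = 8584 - 1699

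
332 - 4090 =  - 3758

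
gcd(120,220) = 20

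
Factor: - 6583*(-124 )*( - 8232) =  - 6719715744 = - 2^5*3^1*7^3*29^1*31^1*227^1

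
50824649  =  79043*643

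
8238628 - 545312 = 7693316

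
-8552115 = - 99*86385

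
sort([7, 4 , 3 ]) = [ 3,  4, 7 ]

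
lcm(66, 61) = 4026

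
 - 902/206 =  - 5 + 64/103 = - 4.38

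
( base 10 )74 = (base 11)68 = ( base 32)2a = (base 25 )2O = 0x4a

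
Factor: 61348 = 2^2*7^2*313^1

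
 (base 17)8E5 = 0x9FB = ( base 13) 1217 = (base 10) 2555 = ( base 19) 719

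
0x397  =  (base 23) 1GM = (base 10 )919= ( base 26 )199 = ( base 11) 766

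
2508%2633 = 2508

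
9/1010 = 9/1010=0.01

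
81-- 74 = 155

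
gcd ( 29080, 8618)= 2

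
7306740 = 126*57990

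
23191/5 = 23191/5 = 4638.20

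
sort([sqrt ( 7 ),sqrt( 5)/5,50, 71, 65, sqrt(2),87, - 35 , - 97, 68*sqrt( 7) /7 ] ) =[-97, - 35,  sqrt(5 )/5,sqrt( 2), sqrt ( 7), 68*sqrt( 7)/7,  50,  65, 71,87] 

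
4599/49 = 93 + 6/7 = 93.86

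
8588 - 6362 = 2226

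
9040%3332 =2376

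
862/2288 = 431/1144 =0.38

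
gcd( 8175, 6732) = 3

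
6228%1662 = 1242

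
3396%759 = 360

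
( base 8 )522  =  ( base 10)338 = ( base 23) eg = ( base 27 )CE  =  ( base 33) a8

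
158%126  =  32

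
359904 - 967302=-607398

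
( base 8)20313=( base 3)102111221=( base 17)1c0e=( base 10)8395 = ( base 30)99p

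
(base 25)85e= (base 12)2B83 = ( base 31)5ao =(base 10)5139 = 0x1413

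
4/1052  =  1/263 = 0.00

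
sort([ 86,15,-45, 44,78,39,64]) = [-45 , 15,39 , 44,64  ,  78 , 86 ] 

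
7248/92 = 1812/23 = 78.78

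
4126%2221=1905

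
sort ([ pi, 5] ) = [ pi, 5] 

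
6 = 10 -4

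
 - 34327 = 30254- 64581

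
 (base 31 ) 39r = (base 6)22433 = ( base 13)15b4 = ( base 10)3189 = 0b110001110101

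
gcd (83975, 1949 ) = 1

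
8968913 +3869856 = 12838769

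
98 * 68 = 6664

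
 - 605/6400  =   - 121/1280 = -0.09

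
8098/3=8098/3 = 2699.33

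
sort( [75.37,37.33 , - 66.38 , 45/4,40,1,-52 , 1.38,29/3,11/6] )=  [-66.38, - 52,1,1.38,11/6, 29/3,45/4,37.33,40,75.37]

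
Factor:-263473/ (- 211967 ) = 7^1*19^1*107^ (  -  1 ) = 133/107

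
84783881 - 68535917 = 16247964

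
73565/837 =87 + 746/837 = 87.89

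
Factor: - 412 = -2^2* 103^1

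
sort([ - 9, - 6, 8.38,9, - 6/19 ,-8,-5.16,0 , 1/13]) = [ - 9,- 8 ,-6,-5.16, - 6/19,0,1/13 , 8.38,9]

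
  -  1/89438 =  - 1/89438 = - 0.00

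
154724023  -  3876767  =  150847256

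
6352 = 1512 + 4840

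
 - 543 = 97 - 640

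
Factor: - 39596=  - 2^2  *19^1*521^1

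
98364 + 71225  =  169589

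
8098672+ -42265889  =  -34167217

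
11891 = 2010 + 9881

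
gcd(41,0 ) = 41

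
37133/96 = 37133/96 = 386.80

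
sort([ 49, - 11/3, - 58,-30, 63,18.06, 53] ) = [ - 58, - 30, - 11/3,18.06, 49,53,  63]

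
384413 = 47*8179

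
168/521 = 168/521 = 0.32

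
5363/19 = 282 + 5/19 = 282.26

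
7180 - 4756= 2424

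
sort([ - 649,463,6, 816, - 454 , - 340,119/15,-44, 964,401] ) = [ - 649, - 454,-340, - 44, 6,119/15, 401,463,816,964 ]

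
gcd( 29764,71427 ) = 1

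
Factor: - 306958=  - 2^1 * 23^1*6673^1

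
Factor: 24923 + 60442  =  3^2*5^1 * 7^1*271^1 = 85365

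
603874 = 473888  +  129986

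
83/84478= 83/84478 = 0.00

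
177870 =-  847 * ( - 210 ) 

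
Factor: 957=3^1* 11^1* 29^1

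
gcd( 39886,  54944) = 2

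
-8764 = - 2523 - 6241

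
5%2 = 1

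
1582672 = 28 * 56524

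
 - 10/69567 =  - 1+ 69557/69567 = - 0.00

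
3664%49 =38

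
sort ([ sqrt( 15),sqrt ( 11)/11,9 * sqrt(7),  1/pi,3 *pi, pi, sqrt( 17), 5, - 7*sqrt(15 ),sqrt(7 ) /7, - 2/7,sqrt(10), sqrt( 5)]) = [ -7 * sqrt(15),  -  2/7,sqrt( 11)/11, 1/pi, sqrt(7) /7, sqrt(5), pi,sqrt(10 ),sqrt(15 ), sqrt ( 17 ),5, 3*  pi, 9*sqrt(7)] 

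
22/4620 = 1/210 = 0.00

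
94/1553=94/1553 = 0.06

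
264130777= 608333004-344202227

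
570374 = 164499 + 405875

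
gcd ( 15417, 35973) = 5139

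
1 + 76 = 77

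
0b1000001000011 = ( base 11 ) 3145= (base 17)E6F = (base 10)4163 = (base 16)1043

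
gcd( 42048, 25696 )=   2336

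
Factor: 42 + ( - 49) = -7^1 = -7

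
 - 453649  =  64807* ( - 7 )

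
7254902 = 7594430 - 339528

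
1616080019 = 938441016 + 677639003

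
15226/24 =7613/12 = 634.42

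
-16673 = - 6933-9740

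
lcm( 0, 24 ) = 0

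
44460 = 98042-53582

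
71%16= 7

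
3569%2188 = 1381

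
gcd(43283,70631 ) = 1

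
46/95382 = 23/47691 = 0.00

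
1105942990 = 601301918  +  504641072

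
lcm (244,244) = 244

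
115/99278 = 115/99278 = 0.00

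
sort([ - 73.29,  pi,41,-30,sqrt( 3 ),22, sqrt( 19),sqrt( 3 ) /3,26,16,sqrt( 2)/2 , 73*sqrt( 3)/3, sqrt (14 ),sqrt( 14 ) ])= [ - 73.29,-30,sqrt( 3)/3,  sqrt( 2) /2, sqrt( 3),pi,sqrt( 14 ) , sqrt(14), sqrt(19 ), 16,22,26,41,  73 *sqrt(3)/3 ]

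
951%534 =417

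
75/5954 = 75/5954=0.01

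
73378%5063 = 2496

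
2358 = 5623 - 3265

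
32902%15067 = 2768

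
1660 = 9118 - 7458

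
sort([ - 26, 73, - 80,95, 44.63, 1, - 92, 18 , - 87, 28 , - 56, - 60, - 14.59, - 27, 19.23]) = [  -  92, - 87,  -  80, - 60, - 56, - 27,  -  26, - 14.59,1,  18,19.23 , 28, 44.63, 73,95]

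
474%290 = 184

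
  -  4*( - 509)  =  2036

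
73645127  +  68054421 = 141699548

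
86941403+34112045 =121053448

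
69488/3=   69488/3 = 23162.67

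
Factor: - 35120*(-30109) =1057428080= 2^4*5^1*439^1*30109^1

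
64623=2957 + 61666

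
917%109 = 45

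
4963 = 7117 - 2154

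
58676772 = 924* 63503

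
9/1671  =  3/557 = 0.01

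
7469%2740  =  1989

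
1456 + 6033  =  7489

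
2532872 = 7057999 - 4525127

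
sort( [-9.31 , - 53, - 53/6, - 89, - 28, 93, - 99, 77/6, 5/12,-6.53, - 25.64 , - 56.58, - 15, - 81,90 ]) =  [ - 99, - 89, - 81, - 56.58, - 53, - 28,-25.64, -15,  -  9.31, - 53/6, - 6.53, 5/12, 77/6, 90,93 ]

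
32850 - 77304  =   -44454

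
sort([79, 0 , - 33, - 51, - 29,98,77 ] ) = [ - 51, - 33, - 29 , 0, 77,79,98 ]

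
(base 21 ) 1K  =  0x29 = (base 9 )45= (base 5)131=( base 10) 41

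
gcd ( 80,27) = 1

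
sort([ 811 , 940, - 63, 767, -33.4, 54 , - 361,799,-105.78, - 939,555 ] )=[ - 939, - 361,-105.78, - 63,-33.4, 54,  555,767, 799,811 , 940]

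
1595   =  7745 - 6150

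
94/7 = 94/7 = 13.43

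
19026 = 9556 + 9470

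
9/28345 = 9/28345= 0.00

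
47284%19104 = 9076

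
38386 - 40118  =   - 1732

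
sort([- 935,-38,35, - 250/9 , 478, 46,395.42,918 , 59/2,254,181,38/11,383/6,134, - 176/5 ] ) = [ - 935, - 38, - 176/5,  -  250/9, 38/11, 59/2,35, 46,383/6,134,181,  254,395.42, 478,  918]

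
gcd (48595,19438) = 9719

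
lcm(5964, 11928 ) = 11928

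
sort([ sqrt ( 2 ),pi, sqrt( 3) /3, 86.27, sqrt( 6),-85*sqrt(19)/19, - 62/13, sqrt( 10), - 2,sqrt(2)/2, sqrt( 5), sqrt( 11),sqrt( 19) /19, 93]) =[  -  85*sqrt(19)/19, - 62/13,-2, sqrt(19 ) /19, sqrt( 3 ) /3, sqrt(2) /2,sqrt(2 ),sqrt(5), sqrt( 6), pi, sqrt(10 ), sqrt( 11),86.27, 93]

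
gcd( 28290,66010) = 9430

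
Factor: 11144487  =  3^1* 109^1 * 173^1*197^1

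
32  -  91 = -59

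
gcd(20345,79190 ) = 5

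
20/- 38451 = -20/38451  =  -0.00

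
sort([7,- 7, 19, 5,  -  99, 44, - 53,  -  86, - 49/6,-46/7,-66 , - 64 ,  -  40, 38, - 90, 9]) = [-99,  -  90, - 86, - 66, - 64,- 53, - 40,-49/6, - 7,- 46/7,5,  7,9 , 19,  38,  44]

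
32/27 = 1 + 5/27 =1.19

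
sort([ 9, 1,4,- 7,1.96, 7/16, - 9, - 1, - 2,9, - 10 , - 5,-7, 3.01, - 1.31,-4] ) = [ - 10,-9, - 7, - 7,-5, - 4, - 2, - 1.31, - 1,7/16,1,1.96,  3.01,4,  9,9]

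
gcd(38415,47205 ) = 15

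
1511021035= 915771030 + 595250005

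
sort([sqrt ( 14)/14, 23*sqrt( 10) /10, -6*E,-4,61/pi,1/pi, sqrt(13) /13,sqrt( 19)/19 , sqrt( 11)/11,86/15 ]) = [ - 6*E, - 4, sqrt(19 ) /19,sqrt(14 )/14, sqrt(13 ) /13, sqrt(11) /11, 1/pi, 86/15, 23 * sqrt(10 ) /10,61/pi ] 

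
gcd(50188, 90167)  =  1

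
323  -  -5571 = 5894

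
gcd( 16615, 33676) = 1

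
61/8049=61/8049 = 0.01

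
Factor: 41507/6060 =2^( - 2 )*3^( - 1)*5^( - 1)*101^( - 1 )*41507^1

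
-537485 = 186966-724451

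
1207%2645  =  1207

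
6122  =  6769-647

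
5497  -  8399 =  - 2902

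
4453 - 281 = 4172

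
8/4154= 4/2077 = 0.00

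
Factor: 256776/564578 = 156/343=2^2 * 3^1*7^(-3) * 13^1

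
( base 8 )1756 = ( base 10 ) 1006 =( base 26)1CI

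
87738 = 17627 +70111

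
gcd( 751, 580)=1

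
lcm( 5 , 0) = 0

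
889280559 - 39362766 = 849917793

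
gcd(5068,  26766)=2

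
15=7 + 8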